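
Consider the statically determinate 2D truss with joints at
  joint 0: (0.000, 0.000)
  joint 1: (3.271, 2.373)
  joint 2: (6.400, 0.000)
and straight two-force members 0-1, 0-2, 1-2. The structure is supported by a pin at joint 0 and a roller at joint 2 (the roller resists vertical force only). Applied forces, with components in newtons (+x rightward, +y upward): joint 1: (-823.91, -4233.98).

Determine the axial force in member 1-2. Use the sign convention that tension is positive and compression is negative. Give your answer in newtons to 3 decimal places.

-3075.566

N=3 nodes, M=3 members, R=3 reactions → 2N=6, M+R=6
member 0 (0-1): L=4.0411, (cx,cy)=(0.8094,0.5872)
member 1 (0-2): L=6.4000, (cx,cy)=(1.0000,0.0000)
member 2 (1-2): L=3.9271, (cx,cy)=(0.7968,-0.6043)
solve A·x = −loads:
  F[0-1] = -4045.3838 N (compression)
  F[0-2] = +2450.5494 N (tension)
  F[1-2] = -3075.5657 N (compression)
  Rx@0 = +823.9100 N
  Ry@0 = +2375.5097 N
  Ry@2 = +1858.4703 N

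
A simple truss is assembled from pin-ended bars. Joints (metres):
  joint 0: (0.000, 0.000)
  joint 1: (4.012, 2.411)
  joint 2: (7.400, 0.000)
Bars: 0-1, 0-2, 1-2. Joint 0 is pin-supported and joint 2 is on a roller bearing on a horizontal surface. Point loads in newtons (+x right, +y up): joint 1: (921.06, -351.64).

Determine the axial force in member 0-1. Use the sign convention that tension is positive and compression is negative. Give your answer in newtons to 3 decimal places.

N=3 nodes, M=3 members, R=3 reactions → 2N=6, M+R=6
member 0 (0-1): L=4.6807, (cx,cy)=(0.8571,0.5151)
member 1 (0-2): L=7.4000, (cx,cy)=(1.0000,0.0000)
member 2 (1-2): L=4.1583, (cx,cy)=(0.8148,-0.5798)
solve A·x = −loads:
  F[0-1] = +270.0431 N (tension)
  F[0-2] = +689.5967 N (tension)
  F[1-2] = -846.3844 N (compression)
  Rx@0 = -921.0600 N
  Ry@0 = -139.0972 N
  Ry@2 = +490.7372 N

270.043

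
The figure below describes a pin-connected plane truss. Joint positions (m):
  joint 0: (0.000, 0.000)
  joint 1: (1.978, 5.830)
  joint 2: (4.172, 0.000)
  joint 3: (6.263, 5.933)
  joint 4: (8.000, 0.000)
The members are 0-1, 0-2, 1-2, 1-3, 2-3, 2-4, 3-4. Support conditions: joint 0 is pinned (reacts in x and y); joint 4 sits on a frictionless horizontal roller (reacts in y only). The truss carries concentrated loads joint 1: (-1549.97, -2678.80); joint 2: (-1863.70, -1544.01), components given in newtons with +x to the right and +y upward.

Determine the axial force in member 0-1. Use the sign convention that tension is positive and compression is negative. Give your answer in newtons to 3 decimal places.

N=5 nodes, M=7 members, R=3 reactions → 2N=10, M+R=10
member 0 (0-1): L=6.1564, (cx,cy)=(0.3213,0.9470)
member 1 (0-2): L=4.1720, (cx,cy)=(1.0000,0.0000)
member 2 (1-2): L=6.2292, (cx,cy)=(0.3522,-0.9359)
member 3 (1-3): L=4.2862, (cx,cy)=(0.9997,0.0240)
member 4 (2-3): L=6.2907, (cx,cy)=(0.3324,0.9431)
member 5 (2-4): L=3.8280, (cx,cy)=(1.0000,0.0000)
member 6 (3-4): L=6.1820, (cx,cy)=(0.2810,-0.9597)
solve A·x = −loads:
  F[0-1] = -4102.3192 N (compression)
  F[0-2] = -2095.6312 N (compression)
  F[1-2] = +1282.9409 N (tension)
  F[1-3] = -220.0020 N (compression)
  F[2-3] = +363.9763 N (tension)
  F[2-4] = +98.9542 N (tension)
  F[3-4] = -352.1815 N (compression)
  Rx@0 = +3413.6700 N
  Ry@0 = +3884.8161 N
  Ry@4 = +337.9939 N

-4102.319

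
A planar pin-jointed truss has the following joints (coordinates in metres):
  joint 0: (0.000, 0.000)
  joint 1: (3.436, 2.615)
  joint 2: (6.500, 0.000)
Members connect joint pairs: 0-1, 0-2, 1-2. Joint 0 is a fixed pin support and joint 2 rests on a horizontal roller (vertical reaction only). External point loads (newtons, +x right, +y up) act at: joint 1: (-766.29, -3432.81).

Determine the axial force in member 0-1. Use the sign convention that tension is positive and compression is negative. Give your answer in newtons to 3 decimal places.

N=3 nodes, M=3 members, R=3 reactions → 2N=6, M+R=6
member 0 (0-1): L=4.3179, (cx,cy)=(0.7958,0.6056)
member 1 (0-2): L=6.5000, (cx,cy)=(1.0000,0.0000)
member 2 (1-2): L=4.0282, (cx,cy)=(0.7606,-0.6492)
solve A·x = −loads:
  F[0-1] = -3180.9818 N (compression)
  F[0-2] = +1764.9950 N (tension)
  F[1-2] = -2320.4101 N (compression)
  Rx@0 = +766.2900 N
  Ry@0 = +1926.4582 N
  Ry@2 = +1506.3518 N

-3180.982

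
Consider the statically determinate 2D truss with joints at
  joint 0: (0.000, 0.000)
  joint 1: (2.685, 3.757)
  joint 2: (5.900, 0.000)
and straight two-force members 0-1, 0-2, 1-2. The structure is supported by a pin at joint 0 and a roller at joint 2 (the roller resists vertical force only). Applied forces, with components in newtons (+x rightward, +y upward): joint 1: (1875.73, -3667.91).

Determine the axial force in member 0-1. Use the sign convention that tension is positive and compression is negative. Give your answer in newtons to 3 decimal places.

N=3 nodes, M=3 members, R=3 reactions → 2N=6, M+R=6
member 0 (0-1): L=4.6178, (cx,cy)=(0.5814,0.8136)
member 1 (0-2): L=5.9000, (cx,cy)=(1.0000,0.0000)
member 2 (1-2): L=4.9448, (cx,cy)=(0.6502,-0.7598)
solve A·x = −loads:
  F[0-1] = -988.5523 N (compression)
  F[0-2] = +2450.5168 N (tension)
  F[1-2] = -3769.0114 N (compression)
  Rx@0 = -1875.7300 N
  Ry@0 = +804.2734 N
  Ry@2 = +2863.6366 N

-988.552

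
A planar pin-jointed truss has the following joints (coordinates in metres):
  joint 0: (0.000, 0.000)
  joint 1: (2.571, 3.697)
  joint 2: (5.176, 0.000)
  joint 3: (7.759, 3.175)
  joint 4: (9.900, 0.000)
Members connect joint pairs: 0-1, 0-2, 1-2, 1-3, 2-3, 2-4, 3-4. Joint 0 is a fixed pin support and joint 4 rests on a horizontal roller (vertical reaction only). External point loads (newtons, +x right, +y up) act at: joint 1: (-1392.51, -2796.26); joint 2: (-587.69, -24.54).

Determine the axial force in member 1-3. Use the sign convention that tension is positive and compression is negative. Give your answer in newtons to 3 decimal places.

-302.710

N=5 nodes, M=7 members, R=3 reactions → 2N=10, M+R=10
member 0 (0-1): L=4.5031, (cx,cy)=(0.5709,0.8210)
member 1 (0-2): L=5.1760, (cx,cy)=(1.0000,0.0000)
member 2 (1-2): L=4.5226, (cx,cy)=(0.5760,-0.8175)
member 3 (1-3): L=5.2142, (cx,cy)=(0.9950,-0.1001)
member 4 (2-3): L=4.0930, (cx,cy)=(0.6311,0.7757)
member 5 (2-4): L=4.7240, (cx,cy)=(1.0000,0.0000)
member 6 (3-4): L=3.8294, (cx,cy)=(0.5591,-0.8291)
solve A·x = −loads:
  F[0-1] = -3169.0969 N (compression)
  F[0-2] = -170.8331 N (compression)
  F[1-2] = -200.8127 N (compression)
  F[1-3] = -302.7101 N (compression)
  F[2-3] = +243.2517 N (tension)
  F[2-4] = +147.6780 N (tension)
  F[3-4] = -264.1392 N (compression)
  Rx@0 = +1980.2000 N
  Ry@0 = +2601.8006 N
  Ry@4 = +218.9994 N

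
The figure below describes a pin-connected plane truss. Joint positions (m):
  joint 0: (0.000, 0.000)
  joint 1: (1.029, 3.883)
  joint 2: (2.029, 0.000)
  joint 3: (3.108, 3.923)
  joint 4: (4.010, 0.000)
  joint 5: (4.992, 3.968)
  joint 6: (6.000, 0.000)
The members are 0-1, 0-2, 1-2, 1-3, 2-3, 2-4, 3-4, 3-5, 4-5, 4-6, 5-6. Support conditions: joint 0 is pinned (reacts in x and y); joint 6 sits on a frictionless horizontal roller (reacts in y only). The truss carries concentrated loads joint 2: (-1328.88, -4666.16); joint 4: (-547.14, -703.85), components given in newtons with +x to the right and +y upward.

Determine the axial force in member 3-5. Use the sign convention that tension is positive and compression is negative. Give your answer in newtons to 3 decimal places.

-1033.674

N=7 nodes, M=11 members, R=3 reactions → 2N=14, M+R=14
member 0 (0-1): L=4.0170, (cx,cy)=(0.2562,0.9666)
member 1 (0-2): L=2.0290, (cx,cy)=(1.0000,0.0000)
member 2 (1-2): L=4.0097, (cx,cy)=(0.2494,-0.9684)
member 3 (1-3): L=2.0794, (cx,cy)=(0.9998,0.0192)
member 4 (2-3): L=4.0687, (cx,cy)=(0.2652,0.9642)
member 5 (2-4): L=1.9810, (cx,cy)=(1.0000,0.0000)
member 6 (3-4): L=4.0254, (cx,cy)=(0.2241,-0.9746)
member 7 (3-5): L=1.8845, (cx,cy)=(0.9997,0.0239)
member 8 (4-5): L=4.0877, (cx,cy)=(0.2402,0.9707)
member 9 (4-6): L=1.9900, (cx,cy)=(1.0000,0.0000)
member 10 (5-6): L=4.0940, (cx,cy)=(0.2462,-0.9692)
solve A·x = −loads:
  F[0-1] = -3436.3181 N (compression)
  F[0-2] = -995.7748 N (compression)
  F[1-2] = +3395.7330 N (tension)
  F[1-3] = -1727.4445 N (compression)
  F[2-3] = +1428.8883 N (tension)
  F[2-4] = +801.0488 N (tension)
  F[3-4] = -1404.9042 N (compression)
  F[3-5] = -1033.6736 N (compression)
  F[4-5] = +2135.5681 N (tension)
  F[4-6] = +520.3460 N (tension)
  F[5-6] = -2113.4053 N (compression)
  Rx@0 = +1876.0200 N
  Ry@0 = +3321.6638 N
  Ry@6 = +2048.3462 N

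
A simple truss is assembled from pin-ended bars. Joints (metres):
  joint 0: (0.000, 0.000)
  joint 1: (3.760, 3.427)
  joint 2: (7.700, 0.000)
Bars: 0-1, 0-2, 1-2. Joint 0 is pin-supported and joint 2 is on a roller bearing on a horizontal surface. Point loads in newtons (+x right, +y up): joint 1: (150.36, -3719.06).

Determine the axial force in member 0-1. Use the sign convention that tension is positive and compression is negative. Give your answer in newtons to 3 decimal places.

-2725.685

N=3 nodes, M=3 members, R=3 reactions → 2N=6, M+R=6
member 0 (0-1): L=5.0874, (cx,cy)=(0.7391,0.6736)
member 1 (0-2): L=7.7000, (cx,cy)=(1.0000,0.0000)
member 2 (1-2): L=5.2219, (cx,cy)=(0.7545,-0.6563)
solve A·x = −loads:
  F[0-1] = -2725.6853 N (compression)
  F[0-2] = +2164.8506 N (tension)
  F[1-2] = -2869.1799 N (compression)
  Rx@0 = -150.3600 N
  Ry@0 = +1836.0796 N
  Ry@2 = +1882.9804 N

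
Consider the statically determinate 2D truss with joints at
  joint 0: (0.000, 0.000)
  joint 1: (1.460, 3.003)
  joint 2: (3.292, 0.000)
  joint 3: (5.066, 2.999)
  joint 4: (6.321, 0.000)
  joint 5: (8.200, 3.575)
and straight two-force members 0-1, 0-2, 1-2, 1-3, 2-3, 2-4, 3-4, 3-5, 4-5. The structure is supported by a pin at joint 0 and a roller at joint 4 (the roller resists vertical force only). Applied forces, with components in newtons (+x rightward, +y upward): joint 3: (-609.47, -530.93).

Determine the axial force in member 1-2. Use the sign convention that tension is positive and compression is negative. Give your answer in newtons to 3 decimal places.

462.768

N=6 nodes, M=9 members, R=3 reactions → 2N=12, M+R=12
member 0 (0-1): L=3.3391, (cx,cy)=(0.4372,0.8993)
member 1 (0-2): L=3.2920, (cx,cy)=(1.0000,0.0000)
member 2 (1-2): L=3.5177, (cx,cy)=(0.5208,-0.8537)
member 3 (1-3): L=3.6060, (cx,cy)=(1.0000,-0.0011)
member 4 (2-3): L=3.4844, (cx,cy)=(0.5091,0.8607)
member 5 (2-4): L=3.0290, (cx,cy)=(1.0000,0.0000)
member 6 (3-4): L=3.2510, (cx,cy)=(0.3860,-0.9225)
member 7 (3-5): L=3.1865, (cx,cy)=(0.9835,0.1808)
member 8 (4-5): L=4.0387, (cx,cy)=(0.4652,0.8852)
solve A·x = −loads:
  F[0-1] = -438.7384 N (compression)
  F[0-2] = -417.6346 N (compression)
  F[1-2] = +462.7678 N (tension)
  F[1-3] = -432.8425 N (compression)
  F[2-3] = -458.9987 N (compression)
  F[2-4] = +57.0603 N (tension)
  F[3-4] = -147.8113 N (compression)
  F[3-5] = -0.0000 N (compression)
  F[4-5] = +0.0000 N (tension)
  Rx@0 = +609.4700 N
  Ry@0 = +394.5764 N
  Ry@4 = +136.3536 N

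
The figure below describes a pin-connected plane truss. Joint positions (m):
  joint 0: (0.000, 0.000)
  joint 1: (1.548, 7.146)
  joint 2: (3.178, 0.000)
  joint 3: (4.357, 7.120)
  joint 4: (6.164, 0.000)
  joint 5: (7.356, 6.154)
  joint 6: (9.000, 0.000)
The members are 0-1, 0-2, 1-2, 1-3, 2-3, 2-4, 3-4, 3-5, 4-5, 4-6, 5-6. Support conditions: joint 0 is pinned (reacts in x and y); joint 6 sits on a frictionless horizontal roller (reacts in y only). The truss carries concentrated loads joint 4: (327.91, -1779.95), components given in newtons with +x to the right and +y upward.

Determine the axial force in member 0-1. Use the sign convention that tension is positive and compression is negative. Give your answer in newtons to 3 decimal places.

N=7 nodes, M=11 members, R=3 reactions → 2N=14, M+R=14
member 0 (0-1): L=7.3117, (cx,cy)=(0.2117,0.9773)
member 1 (0-2): L=3.1780, (cx,cy)=(1.0000,0.0000)
member 2 (1-2): L=7.3295, (cx,cy)=(0.2224,-0.9750)
member 3 (1-3): L=2.8091, (cx,cy)=(1.0000,-0.0093)
member 4 (2-3): L=7.2170, (cx,cy)=(0.1634,0.9866)
member 5 (2-4): L=2.9860, (cx,cy)=(1.0000,0.0000)
member 6 (3-4): L=7.3457, (cx,cy)=(0.2460,-0.9693)
member 7 (3-5): L=3.1507, (cx,cy)=(0.9518,-0.3066)
member 8 (4-5): L=6.2684, (cx,cy)=(0.1902,0.9818)
member 9 (4-6): L=2.8360, (cx,cy)=(1.0000,0.0000)
member 10 (5-6): L=6.3698, (cx,cy)=(0.2581,-0.9661)
solve A·x = −loads:
  F[0-1] = -573.8912 N (compression)
  F[0-2] = +449.4109 N (tension)
  F[1-2] = +577.6613 N (tension)
  F[1-3] = -249.9763 N (compression)
  F[2-3] = -570.8649 N (compression)
  F[2-4] = +671.1351 N (tension)
  F[3-4] = +754.3942 N (tension)
  F[3-5] = -555.5567 N (compression)
  F[4-5] = +1068.2292 N (tension)
  F[4-6] = +325.6659 N (tension)
  F[5-6] = -1261.8181 N (compression)
  Rx@0 = -327.9100 N
  Ry@0 = +560.8820 N
  Ry@6 = +1219.0680 N

-573.891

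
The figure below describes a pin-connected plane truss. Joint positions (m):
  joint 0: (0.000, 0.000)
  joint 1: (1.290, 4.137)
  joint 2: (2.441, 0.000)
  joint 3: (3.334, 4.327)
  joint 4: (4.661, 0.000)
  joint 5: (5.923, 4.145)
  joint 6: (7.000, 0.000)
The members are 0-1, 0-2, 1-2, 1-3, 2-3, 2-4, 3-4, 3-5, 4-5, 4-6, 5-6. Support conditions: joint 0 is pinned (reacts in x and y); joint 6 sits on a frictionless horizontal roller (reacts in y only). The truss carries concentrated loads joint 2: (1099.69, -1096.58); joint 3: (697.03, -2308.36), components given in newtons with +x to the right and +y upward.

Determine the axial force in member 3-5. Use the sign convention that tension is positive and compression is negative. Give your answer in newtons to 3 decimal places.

-1059.315

N=7 nodes, M=11 members, R=3 reactions → 2N=14, M+R=14
member 0 (0-1): L=4.3335, (cx,cy)=(0.2977,0.9547)
member 1 (0-2): L=2.4410, (cx,cy)=(1.0000,0.0000)
member 2 (1-2): L=4.2941, (cx,cy)=(0.2680,-0.9634)
member 3 (1-3): L=2.0528, (cx,cy)=(0.9957,0.0926)
member 4 (2-3): L=4.4182, (cx,cy)=(0.2021,0.9794)
member 5 (2-4): L=2.2200, (cx,cy)=(1.0000,0.0000)
member 6 (3-4): L=4.5259, (cx,cy)=(0.2932,-0.9561)
member 7 (3-5): L=2.5954, (cx,cy)=(0.9975,-0.0701)
member 8 (4-5): L=4.3329, (cx,cy)=(0.2913,0.9566)
member 9 (4-6): L=2.3390, (cx,cy)=(1.0000,0.0000)
member 10 (5-6): L=4.2826, (cx,cy)=(0.2515,-0.9679)
solve A·x = −loads:
  F[0-1] = -1563.1081 N (compression)
  F[0-2] = +2262.0317 N (tension)
  F[1-2] = +1466.1100 N (tension)
  F[1-3] = -861.9882 N (compression)
  F[2-3] = -322.5386 N (compression)
  F[2-4] = +1620.5094 N (tension)
  F[3-4] = -1922.9231 N (compression)
  F[3-5] = -1059.3147 N (compression)
  F[4-5] = +1921.7327 N (tension)
  F[4-6] = +496.9780 N (tension)
  F[5-6] = -1976.2069 N (compression)
  Rx@0 = -1796.7200 N
  Ry@0 = +1492.2439 N
  Ry@6 = +1912.6961 N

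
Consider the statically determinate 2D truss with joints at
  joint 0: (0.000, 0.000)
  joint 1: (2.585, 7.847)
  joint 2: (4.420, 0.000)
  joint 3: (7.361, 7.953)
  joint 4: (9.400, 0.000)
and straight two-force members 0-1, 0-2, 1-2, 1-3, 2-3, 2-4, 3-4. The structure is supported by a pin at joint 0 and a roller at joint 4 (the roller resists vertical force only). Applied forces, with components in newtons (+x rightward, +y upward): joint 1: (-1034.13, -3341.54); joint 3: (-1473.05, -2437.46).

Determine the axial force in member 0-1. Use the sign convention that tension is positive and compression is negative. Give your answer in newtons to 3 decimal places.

-5328.447

N=5 nodes, M=7 members, R=3 reactions → 2N=10, M+R=10
member 0 (0-1): L=8.2618, (cx,cy)=(0.3129,0.9498)
member 1 (0-2): L=4.4200, (cx,cy)=(1.0000,0.0000)
member 2 (1-2): L=8.0587, (cx,cy)=(0.2277,-0.9737)
member 3 (1-3): L=4.7772, (cx,cy)=(0.9998,0.0222)
member 4 (2-3): L=8.4794, (cx,cy)=(0.3468,0.9379)
member 5 (2-4): L=4.9800, (cx,cy)=(1.0000,0.0000)
member 6 (3-4): L=8.2102, (cx,cy)=(0.2483,-0.9687)
solve A·x = −loads:
  F[0-1] = -5328.4469 N (compression)
  F[0-2] = -839.9882 N (compression)
  F[1-2] = +1742.2845 N (tension)
  F[1-3] = -1030.0410 N (compression)
  F[2-3] = -1808.7990 N (compression)
  F[2-4] = +184.1046 N (tension)
  F[3-4] = -741.3142 N (compression)
  Rx@0 = +2507.1800 N
  Ry@0 = +5060.9107 N
  Ry@4 = +718.0893 N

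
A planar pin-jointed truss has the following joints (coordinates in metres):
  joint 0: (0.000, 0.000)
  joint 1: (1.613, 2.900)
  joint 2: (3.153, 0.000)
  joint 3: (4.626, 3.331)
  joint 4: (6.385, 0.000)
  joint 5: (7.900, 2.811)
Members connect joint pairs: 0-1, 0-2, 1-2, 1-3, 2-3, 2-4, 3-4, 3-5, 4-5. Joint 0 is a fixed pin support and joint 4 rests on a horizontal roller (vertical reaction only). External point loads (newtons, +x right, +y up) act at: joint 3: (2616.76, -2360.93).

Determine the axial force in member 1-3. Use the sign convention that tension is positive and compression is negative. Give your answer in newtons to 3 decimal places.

729.574

N=6 nodes, M=9 members, R=3 reactions → 2N=12, M+R=12
member 0 (0-1): L=3.3184, (cx,cy)=(0.4861,0.8739)
member 1 (0-2): L=3.1530, (cx,cy)=(1.0000,0.0000)
member 2 (1-2): L=3.2835, (cx,cy)=(0.4690,-0.8832)
member 3 (1-3): L=3.0437, (cx,cy)=(0.9899,0.1416)
member 4 (2-3): L=3.6422, (cx,cy)=(0.4044,0.9146)
member 5 (2-4): L=3.2320, (cx,cy)=(1.0000,0.0000)
member 6 (3-4): L=3.7669, (cx,cy)=(0.4670,-0.8843)
member 7 (3-5): L=3.3150, (cx,cy)=(0.9876,-0.1569)
member 8 (4-5): L=3.1933, (cx,cy)=(0.4744,0.8803)
solve A·x = −loads:
  F[0-1] = +817.8480 N (tension)
  F[0-2] = +2219.2222 N (tension)
  F[1-2] = -692.2807 N (compression)
  F[1-3] = +729.5739 N (tension)
  F[2-3] = +668.5322 N (tension)
  F[2-4] = +1624.1627 N (tension)
  F[3-4] = -3478.1590 N (compression)
  F[3-5] = +0.0000 N (tension)
  F[4-5] = -0.0000 N (compression)
  Rx@0 = -2616.7600 N
  Ry@0 = -714.7301 N
  Ry@4 = +3075.6601 N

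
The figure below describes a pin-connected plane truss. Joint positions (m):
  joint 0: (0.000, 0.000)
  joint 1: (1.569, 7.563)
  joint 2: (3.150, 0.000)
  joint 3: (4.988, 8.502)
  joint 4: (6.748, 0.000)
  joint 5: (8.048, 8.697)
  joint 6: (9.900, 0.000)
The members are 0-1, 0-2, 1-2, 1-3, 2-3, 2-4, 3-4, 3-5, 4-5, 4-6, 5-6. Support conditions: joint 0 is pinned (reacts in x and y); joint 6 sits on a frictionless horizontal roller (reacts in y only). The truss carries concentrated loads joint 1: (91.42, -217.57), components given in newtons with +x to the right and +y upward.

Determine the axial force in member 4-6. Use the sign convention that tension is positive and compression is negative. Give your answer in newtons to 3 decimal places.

22.215

N=7 nodes, M=11 members, R=3 reactions → 2N=14, M+R=14
member 0 (0-1): L=7.7240, (cx,cy)=(0.2031,0.9792)
member 1 (0-2): L=3.1500, (cx,cy)=(1.0000,0.0000)
member 2 (1-2): L=7.7265, (cx,cy)=(0.2046,-0.9788)
member 3 (1-3): L=3.5456, (cx,cy)=(0.9643,0.2648)
member 4 (2-3): L=8.6984, (cx,cy)=(0.2113,0.9774)
member 5 (2-4): L=3.5980, (cx,cy)=(1.0000,0.0000)
member 6 (3-4): L=8.6823, (cx,cy)=(0.2027,-0.9792)
member 7 (3-5): L=3.0662, (cx,cy)=(0.9980,0.0636)
member 8 (4-5): L=8.7936, (cx,cy)=(0.1478,0.9890)
member 9 (4-6): L=3.1520, (cx,cy)=(1.0000,0.0000)
member 10 (5-6): L=8.8920, (cx,cy)=(0.2083,-0.9781)
solve A·x = −loads:
  F[0-1] = -115.6605 N (compression)
  F[0-2] = +114.9144 N (tension)
  F[1-2] = -131.2812 N (compression)
  F[1-3] = -91.3119 N (compression)
  F[2-3] = +131.4721 N (tension)
  F[2-4] = +60.2710 N (tension)
  F[3-4] = -109.0168 N (compression)
  F[3-5] = -38.2494 N (compression)
  F[4-5] = +107.9394 N (tension)
  F[4-6] = +22.2148 N (tension)
  F[5-6] = -106.6600 N (compression)
  Rx@0 = -91.4200 N
  Ry@0 = +113.2491 N
  Ry@6 = +104.3209 N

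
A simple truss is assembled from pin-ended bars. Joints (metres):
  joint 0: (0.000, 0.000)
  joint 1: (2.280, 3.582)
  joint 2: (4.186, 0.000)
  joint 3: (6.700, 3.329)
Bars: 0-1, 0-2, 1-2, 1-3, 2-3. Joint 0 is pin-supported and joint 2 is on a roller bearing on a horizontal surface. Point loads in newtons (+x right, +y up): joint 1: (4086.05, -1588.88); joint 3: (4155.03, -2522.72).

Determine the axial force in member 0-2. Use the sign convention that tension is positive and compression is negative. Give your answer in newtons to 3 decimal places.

3408.358

N=4 nodes, M=5 members, R=3 reactions → 2N=8, M+R=8
member 0 (0-1): L=4.2461, (cx,cy)=(0.5370,0.8436)
member 1 (0-2): L=4.1860, (cx,cy)=(1.0000,0.0000)
member 2 (1-2): L=4.0575, (cx,cy)=(0.4697,-0.8828)
member 3 (1-3): L=4.4272, (cx,cy)=(0.9984,-0.0571)
member 4 (2-3): L=4.1716, (cx,cy)=(0.6026,0.7980)
solve A·x = −loads:
  F[0-1] = +9000.0363 N (tension)
  F[0-2] = +3408.3582 N (tension)
  F[1-2] = -10776.8671 N (compression)
  F[1-3] = +5818.5465 N (tension)
  F[2-3] = -2744.5891 N (compression)
  Rx@0 = -8241.0800 N
  Ry@0 = -7592.4603 N
  Ry@2 = +11704.0603 N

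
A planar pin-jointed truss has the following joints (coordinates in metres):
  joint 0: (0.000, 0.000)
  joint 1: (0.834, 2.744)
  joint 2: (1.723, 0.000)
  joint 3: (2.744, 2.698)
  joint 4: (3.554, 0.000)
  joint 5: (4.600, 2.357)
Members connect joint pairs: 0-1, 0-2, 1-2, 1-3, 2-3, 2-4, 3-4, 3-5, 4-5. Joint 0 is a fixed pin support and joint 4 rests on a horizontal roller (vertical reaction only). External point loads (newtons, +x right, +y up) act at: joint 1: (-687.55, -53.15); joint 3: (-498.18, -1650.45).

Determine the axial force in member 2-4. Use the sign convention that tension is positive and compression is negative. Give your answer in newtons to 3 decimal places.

113.402

N=6 nodes, M=9 members, R=3 reactions → 2N=12, M+R=12
member 0 (0-1): L=2.8679, (cx,cy)=(0.2908,0.9568)
member 1 (0-2): L=1.7230, (cx,cy)=(1.0000,0.0000)
member 2 (1-2): L=2.8844, (cx,cy)=(0.3082,-0.9513)
member 3 (1-3): L=1.9106, (cx,cy)=(0.9997,-0.0241)
member 4 (2-3): L=2.8847, (cx,cy)=(0.3539,0.9353)
member 5 (2-4): L=1.8310, (cx,cy)=(1.0000,0.0000)
member 6 (3-4): L=2.8170, (cx,cy)=(0.2875,-0.9578)
member 7 (3-5): L=1.8871, (cx,cy)=(0.9835,-0.1807)
member 8 (4-5): L=2.5787, (cx,cy)=(0.4056,0.9140)
solve A·x = −loads:
  F[0-1] = -1385.7625 N (compression)
  F[0-2] = -782.7491 N (compression)
  F[1-2] = +1341.1129 N (tension)
  F[1-3] = -128.8099 N (compression)
  F[2-3] = -1364.1250 N (compression)
  F[2-4] = +113.4015 N (tension)
  F[3-4] = -394.3807 N (compression)
  F[3-5] = +0.0000 N (tension)
  F[4-5] = -0.0000 N (compression)
  Rx@0 = +1185.7300 N
  Ry@0 = +1325.8749 N
  Ry@4 = +377.7251 N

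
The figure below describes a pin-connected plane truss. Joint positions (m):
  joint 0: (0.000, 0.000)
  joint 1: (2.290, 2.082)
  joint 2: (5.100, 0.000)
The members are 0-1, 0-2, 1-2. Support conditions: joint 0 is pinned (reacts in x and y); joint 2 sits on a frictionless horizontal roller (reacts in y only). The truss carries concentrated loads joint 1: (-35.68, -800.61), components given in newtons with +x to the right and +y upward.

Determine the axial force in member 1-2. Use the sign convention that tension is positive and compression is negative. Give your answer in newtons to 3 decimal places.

N=3 nodes, M=3 members, R=3 reactions → 2N=6, M+R=6
member 0 (0-1): L=3.0950, (cx,cy)=(0.7399,0.6727)
member 1 (0-2): L=5.1000, (cx,cy)=(1.0000,0.0000)
member 2 (1-2): L=3.4973, (cx,cy)=(0.8035,-0.5953)
solve A·x = −loads:
  F[0-1] = -677.3939 N (compression)
  F[0-2] = +465.5311 N (tension)
  F[1-2] = -579.3890 N (compression)
  Rx@0 = +35.6800 N
  Ry@0 = +455.6862 N
  Ry@2 = +344.9238 N

-579.389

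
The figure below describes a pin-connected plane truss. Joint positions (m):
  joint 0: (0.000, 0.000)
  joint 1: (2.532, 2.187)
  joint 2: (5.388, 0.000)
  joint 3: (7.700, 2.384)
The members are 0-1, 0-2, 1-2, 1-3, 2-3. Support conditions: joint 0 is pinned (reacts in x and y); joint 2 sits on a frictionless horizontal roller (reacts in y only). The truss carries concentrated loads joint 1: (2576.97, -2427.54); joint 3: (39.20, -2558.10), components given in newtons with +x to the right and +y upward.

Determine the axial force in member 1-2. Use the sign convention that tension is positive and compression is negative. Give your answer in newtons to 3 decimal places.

N=4 nodes, M=5 members, R=3 reactions → 2N=8, M+R=8
member 0 (0-1): L=3.3457, (cx,cy)=(0.7568,0.6537)
member 1 (0-2): L=5.3880, (cx,cy)=(1.0000,0.0000)
member 2 (1-2): L=3.5972, (cx,cy)=(0.7940,-0.6080)
member 3 (1-3): L=5.1718, (cx,cy)=(0.9993,0.0381)
member 4 (2-3): L=3.3210, (cx,cy)=(0.6962,0.7179)
solve A·x = −loads:
  F[0-1] = +1337.4840 N (tension)
  F[0-2] = +1603.9852 N (tension)
  F[1-2] = -5266.7505 N (compression)
  F[1-3] = +2618.6794 N (tension)
  F[2-3] = -3702.4420 N (compression)
  Rx@0 = -2616.1700 N
  Ry@0 = -874.2686 N
  Ry@2 = +5859.9086 N

-5266.751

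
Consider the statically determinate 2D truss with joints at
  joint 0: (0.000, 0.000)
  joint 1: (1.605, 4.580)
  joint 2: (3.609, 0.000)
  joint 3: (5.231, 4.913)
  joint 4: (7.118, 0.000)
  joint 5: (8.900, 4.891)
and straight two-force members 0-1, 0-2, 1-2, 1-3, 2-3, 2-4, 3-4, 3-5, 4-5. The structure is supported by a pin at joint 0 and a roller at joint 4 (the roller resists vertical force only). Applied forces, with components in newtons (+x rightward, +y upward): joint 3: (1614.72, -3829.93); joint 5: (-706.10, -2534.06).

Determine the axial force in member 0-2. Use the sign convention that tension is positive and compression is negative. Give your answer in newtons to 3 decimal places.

N=6 nodes, M=9 members, R=3 reactions → 2N=12, M+R=12
member 0 (0-1): L=4.8531, (cx,cy)=(0.3307,0.9437)
member 1 (0-2): L=3.6090, (cx,cy)=(1.0000,0.0000)
member 2 (1-2): L=4.9992, (cx,cy)=(0.4009,-0.9161)
member 3 (1-3): L=3.6413, (cx,cy)=(0.9958,0.0915)
member 4 (2-3): L=5.1738, (cx,cy)=(0.3135,0.9496)
member 5 (2-4): L=3.5090, (cx,cy)=(1.0000,0.0000)
member 6 (3-4): L=5.2629, (cx,cy)=(0.3585,-0.9335)
member 7 (3-5): L=3.6691, (cx,cy)=(1.0000,-0.0060)
member 8 (4-5): L=5.2055, (cx,cy)=(0.3423,0.9396)
solve A·x = −loads:
  F[0-1] = +263.2243 N (tension)
  F[0-2] = +821.5671 N (tension)
  F[1-2] = -252.2874 N (compression)
  F[1-3] = +188.9770 N (tension)
  F[2-3] = +243.4007 N (tension)
  F[2-4] = +644.1285 N (tension)
  F[3-4] = -4370.2084 N (compression)
  F[3-5] = +216.6967 N (tension)
  F[4-5] = -2695.6304 N (compression)
  Rx@0 = -908.6200 N
  Ry@0 = -248.4127 N
  Ry@4 = +6612.4027 N

821.567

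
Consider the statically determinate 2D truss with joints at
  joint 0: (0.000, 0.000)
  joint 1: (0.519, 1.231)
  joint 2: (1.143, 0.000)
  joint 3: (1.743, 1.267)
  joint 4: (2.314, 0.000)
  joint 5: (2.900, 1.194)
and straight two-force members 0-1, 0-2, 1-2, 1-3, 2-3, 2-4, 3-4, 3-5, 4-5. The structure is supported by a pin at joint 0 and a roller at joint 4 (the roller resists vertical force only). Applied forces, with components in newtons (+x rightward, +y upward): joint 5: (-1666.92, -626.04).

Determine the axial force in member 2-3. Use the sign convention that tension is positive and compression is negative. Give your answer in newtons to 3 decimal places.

N=6 nodes, M=9 members, R=3 reactions → 2N=12, M+R=12
member 0 (0-1): L=1.3359, (cx,cy)=(0.3885,0.9215)
member 1 (0-2): L=1.1430, (cx,cy)=(1.0000,0.0000)
member 2 (1-2): L=1.3801, (cx,cy)=(0.4521,-0.8920)
member 3 (1-3): L=1.2245, (cx,cy)=(0.9996,0.0294)
member 4 (2-3): L=1.4019, (cx,cy)=(0.4280,0.9038)
member 5 (2-4): L=1.1710, (cx,cy)=(1.0000,0.0000)
member 6 (3-4): L=1.3897, (cx,cy)=(0.4109,-0.9117)
member 7 (3-5): L=1.1593, (cx,cy)=(0.9980,-0.0630)
member 8 (4-5): L=1.3300, (cx,cy)=(0.4406,0.8977)
solve A·x = −loads:
  F[0-1] = -761.3791 N (compression)
  F[0-2] = -1371.1303 N (compression)
  F[1-2] = +765.3975 N (tension)
  F[1-3] = -642.1294 N (compression)
  F[2-3] = -755.3777 N (compression)
  F[2-4] = -701.7708 N (compression)
  F[3-4] = +860.7999 N (tension)
  F[3-5] = -1321.4513 N (compression)
  F[4-5] = -790.0656 N (compression)
  Rx@0 = +1666.9200 N
  Ry@0 = +701.5743 N
  Ry@4 = -75.5343 N

-755.378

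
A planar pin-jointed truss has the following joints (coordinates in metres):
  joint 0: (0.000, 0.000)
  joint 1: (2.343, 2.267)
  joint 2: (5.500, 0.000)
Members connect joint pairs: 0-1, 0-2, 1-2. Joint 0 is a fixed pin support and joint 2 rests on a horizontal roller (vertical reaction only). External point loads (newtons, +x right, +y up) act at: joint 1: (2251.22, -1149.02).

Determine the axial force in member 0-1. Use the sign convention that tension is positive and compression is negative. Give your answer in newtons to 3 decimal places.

N=3 nodes, M=3 members, R=3 reactions → 2N=6, M+R=6
member 0 (0-1): L=3.2602, (cx,cy)=(0.7187,0.6954)
member 1 (0-2): L=5.5000, (cx,cy)=(1.0000,0.0000)
member 2 (1-2): L=3.8866, (cx,cy)=(0.8123,-0.5833)
solve A·x = −loads:
  F[0-1] = +385.9532 N (tension)
  F[0-2] = +1973.8484 N (tension)
  F[1-2] = -2430.0380 N (compression)
  Rx@0 = -2251.2200 N
  Ry@0 = -268.3745 N
  Ry@2 = +1417.3945 N

385.953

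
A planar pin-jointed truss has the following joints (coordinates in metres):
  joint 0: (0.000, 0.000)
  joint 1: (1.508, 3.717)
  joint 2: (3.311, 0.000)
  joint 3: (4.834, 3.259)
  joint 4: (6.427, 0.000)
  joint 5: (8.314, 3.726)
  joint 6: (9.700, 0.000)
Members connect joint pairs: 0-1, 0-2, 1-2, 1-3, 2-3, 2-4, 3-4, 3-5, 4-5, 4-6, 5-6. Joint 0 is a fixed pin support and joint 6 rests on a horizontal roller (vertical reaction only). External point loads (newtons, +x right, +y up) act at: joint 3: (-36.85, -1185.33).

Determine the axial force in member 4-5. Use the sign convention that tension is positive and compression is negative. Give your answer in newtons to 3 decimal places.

730.256

N=7 nodes, M=11 members, R=3 reactions → 2N=14, M+R=14
member 0 (0-1): L=4.0113, (cx,cy)=(0.3759,0.9266)
member 1 (0-2): L=3.3110, (cx,cy)=(1.0000,0.0000)
member 2 (1-2): L=4.1312, (cx,cy)=(0.4364,-0.8997)
member 3 (1-3): L=3.3574, (cx,cy)=(0.9907,-0.1364)
member 4 (2-3): L=3.5973, (cx,cy)=(0.4234,0.9060)
member 5 (2-4): L=3.1160, (cx,cy)=(1.0000,0.0000)
member 6 (3-4): L=3.6275, (cx,cy)=(0.4391,-0.8984)
member 7 (3-5): L=3.5112, (cx,cy)=(0.9911,0.1330)
member 8 (4-5): L=4.1766, (cx,cy)=(0.4518,0.8921)
member 9 (4-6): L=3.2730, (cx,cy)=(1.0000,0.0000)
member 10 (5-6): L=3.9754, (cx,cy)=(0.3486,-0.9373)
solve A·x = −loads:
  F[0-1] = -655.0538 N (compression)
  F[0-2] = +209.4125 N (tension)
  F[1-2] = +763.3194 N (tension)
  F[1-3] = -584.8684 N (compression)
  F[2-3] = -758.0792 N (compression)
  F[2-4] = +863.5007 N (tension)
  F[3-4] = -725.1359 N (compression)
  F[3-5] = -549.9462 N (compression)
  F[4-5] = +730.2559 N (tension)
  F[4-6] = +215.1272 N (tension)
  F[5-6] = -617.0447 N (compression)
  Rx@0 = +36.8500 N
  Ry@0 = +607.0010 N
  Ry@6 = +578.3290 N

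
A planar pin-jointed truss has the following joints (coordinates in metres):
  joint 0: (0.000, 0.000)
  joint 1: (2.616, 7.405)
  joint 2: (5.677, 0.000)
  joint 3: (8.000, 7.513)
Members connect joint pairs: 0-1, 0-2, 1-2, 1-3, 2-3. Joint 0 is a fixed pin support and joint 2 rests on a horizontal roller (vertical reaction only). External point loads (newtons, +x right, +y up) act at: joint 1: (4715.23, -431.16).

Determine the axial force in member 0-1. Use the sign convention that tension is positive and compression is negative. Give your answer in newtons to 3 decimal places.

N=4 nodes, M=5 members, R=3 reactions → 2N=8, M+R=8
member 0 (0-1): L=7.8535, (cx,cy)=(0.3331,0.9429)
member 1 (0-2): L=5.6770, (cx,cy)=(1.0000,0.0000)
member 2 (1-2): L=8.0127, (cx,cy)=(0.3820,-0.9242)
member 3 (1-3): L=5.3851, (cx,cy)=(0.9998,0.0201)
member 4 (2-3): L=7.8639, (cx,cy)=(0.2954,0.9554)
solve A·x = −loads:
  F[0-1] = +6276.4397 N (tension)
  F[0-2] = +2624.5489 N (tension)
  F[1-2] = -6870.2340 N (compression)
  F[1-3] = +0.0000 N (tension)
  F[2-3] = +0.0000 N (tension)
  Rx@0 = -4715.2300 N
  Ry@0 = -5918.0020 N
  Ry@2 = +6349.1620 N

6276.440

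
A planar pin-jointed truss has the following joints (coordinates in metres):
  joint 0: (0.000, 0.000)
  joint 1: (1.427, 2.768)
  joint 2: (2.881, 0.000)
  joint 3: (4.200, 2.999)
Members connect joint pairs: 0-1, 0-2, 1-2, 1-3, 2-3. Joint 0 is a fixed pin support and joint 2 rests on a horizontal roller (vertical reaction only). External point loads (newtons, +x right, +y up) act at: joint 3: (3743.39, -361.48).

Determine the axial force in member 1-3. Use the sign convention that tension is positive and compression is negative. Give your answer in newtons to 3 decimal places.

4064.817

N=4 nodes, M=5 members, R=3 reactions → 2N=8, M+R=8
member 0 (0-1): L=3.1142, (cx,cy)=(0.4582,0.8888)
member 1 (0-2): L=2.8810, (cx,cy)=(1.0000,0.0000)
member 2 (1-2): L=3.1266, (cx,cy)=(0.4650,-0.8853)
member 3 (1-3): L=2.7826, (cx,cy)=(0.9965,0.0830)
member 4 (2-3): L=3.2762, (cx,cy)=(0.4026,0.9154)
solve A·x = −loads:
  F[0-1] = +4570.2556 N (tension)
  F[0-2] = +1649.1813 N (tension)
  F[1-2] = -4207.3812 N (compression)
  F[1-3] = +4064.8167 N (tension)
  F[2-3] = -763.5357 N (compression)
  Rx@0 = -3743.3900 N
  Ry@0 = -4062.2071 N
  Ry@2 = +4423.6871 N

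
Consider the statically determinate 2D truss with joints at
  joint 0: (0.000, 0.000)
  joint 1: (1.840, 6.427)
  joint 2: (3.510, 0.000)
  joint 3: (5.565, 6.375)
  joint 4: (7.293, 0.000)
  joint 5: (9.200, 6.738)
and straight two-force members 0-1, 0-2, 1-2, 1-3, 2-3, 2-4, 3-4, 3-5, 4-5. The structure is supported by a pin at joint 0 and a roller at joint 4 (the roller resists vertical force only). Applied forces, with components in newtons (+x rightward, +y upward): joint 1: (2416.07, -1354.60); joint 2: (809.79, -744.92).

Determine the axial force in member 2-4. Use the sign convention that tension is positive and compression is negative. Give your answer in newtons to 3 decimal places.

N=6 nodes, M=9 members, R=3 reactions → 2N=12, M+R=12
member 0 (0-1): L=6.6852, (cx,cy)=(0.2752,0.9614)
member 1 (0-2): L=3.5100, (cx,cy)=(1.0000,0.0000)
member 2 (1-2): L=6.6404, (cx,cy)=(0.2515,-0.9679)
member 3 (1-3): L=3.7254, (cx,cy)=(0.9999,-0.0140)
member 4 (2-3): L=6.6980, (cx,cy)=(0.3068,0.9518)
member 5 (2-4): L=3.7830, (cx,cy)=(1.0000,0.0000)
member 6 (3-4): L=6.6050, (cx,cy)=(0.2616,-0.9652)
member 7 (3-5): L=3.6531, (cx,cy)=(0.9951,0.0994)
member 8 (4-5): L=7.0027, (cx,cy)=(0.2723,0.9622)
solve A·x = −loads:
  F[0-1] = +759.2598 N (tension)
  F[0-2] = +3016.8853 N (tension)
  F[1-2] = -2129.6482 N (compression)
  F[1-3] = -1671.6730 N (compression)
  F[2-3] = +2948.3126 N (tension)
  F[2-4] = +766.9487 N (tension)
  F[3-4] = -2931.5569 N (compression)
  F[3-5] = +0.0000 N (tension)
  F[4-5] = +0.0000 N (tension)
  Rx@0 = -3225.8600 N
  Ry@0 = -729.9350 N
  Ry@4 = +2829.4550 N

766.949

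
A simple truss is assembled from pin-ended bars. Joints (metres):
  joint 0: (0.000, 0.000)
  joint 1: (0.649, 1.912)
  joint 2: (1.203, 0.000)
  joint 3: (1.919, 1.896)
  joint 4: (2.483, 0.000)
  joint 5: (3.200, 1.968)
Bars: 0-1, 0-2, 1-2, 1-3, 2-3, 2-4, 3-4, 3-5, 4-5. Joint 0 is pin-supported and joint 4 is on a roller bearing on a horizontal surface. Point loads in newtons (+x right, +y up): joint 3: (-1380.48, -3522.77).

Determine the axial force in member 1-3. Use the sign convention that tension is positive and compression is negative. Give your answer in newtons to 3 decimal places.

N=6 nodes, M=9 members, R=3 reactions → 2N=12, M+R=12
member 0 (0-1): L=2.0191, (cx,cy)=(0.3214,0.9469)
member 1 (0-2): L=1.2030, (cx,cy)=(1.0000,0.0000)
member 2 (1-2): L=1.9906, (cx,cy)=(0.2783,-0.9605)
member 3 (1-3): L=1.2701, (cx,cy)=(0.9999,-0.0126)
member 4 (2-3): L=2.0267, (cx,cy)=(0.3533,0.9355)
member 5 (2-4): L=1.2800, (cx,cy)=(1.0000,0.0000)
member 6 (3-4): L=1.9781, (cx,cy)=(0.2851,-0.9585)
member 7 (3-5): L=1.2830, (cx,cy)=(0.9984,0.0561)
member 8 (4-5): L=2.0945, (cx,cy)=(0.3423,0.9396)
solve A·x = −loads:
  F[0-1] = -1958.2136 N (compression)
  F[0-2] = -751.0647 N (compression)
  F[1-2] = +1945.9313 N (tension)
  F[1-3] = -1171.0649 N (compression)
  F[2-3] = -1997.8872 N (compression)
  F[2-4] = +496.3164 N (tension)
  F[3-4] = -1740.7225 N (compression)
  F[3-5] = +0.0000 N (tension)
  F[4-5] = -0.0000 N (compression)
  Rx@0 = +1380.4800 N
  Ry@0 = +1854.3022 N
  Ry@4 = +1668.4678 N

-1171.065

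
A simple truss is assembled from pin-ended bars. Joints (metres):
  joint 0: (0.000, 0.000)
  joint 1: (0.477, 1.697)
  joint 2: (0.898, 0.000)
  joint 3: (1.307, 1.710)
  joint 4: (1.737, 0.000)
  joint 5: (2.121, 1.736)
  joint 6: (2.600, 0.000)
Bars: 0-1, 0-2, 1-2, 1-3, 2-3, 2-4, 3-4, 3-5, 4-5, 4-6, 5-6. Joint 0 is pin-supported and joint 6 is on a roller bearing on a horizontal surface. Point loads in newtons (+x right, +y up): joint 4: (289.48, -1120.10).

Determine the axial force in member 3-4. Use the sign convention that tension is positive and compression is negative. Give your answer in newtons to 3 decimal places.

371.022

N=7 nodes, M=11 members, R=3 reactions → 2N=14, M+R=14
member 0 (0-1): L=1.7628, (cx,cy)=(0.2706,0.9627)
member 1 (0-2): L=0.8980, (cx,cy)=(1.0000,0.0000)
member 2 (1-2): L=1.7484, (cx,cy)=(0.2408,-0.9706)
member 3 (1-3): L=0.8301, (cx,cy)=(0.9999,0.0157)
member 4 (2-3): L=1.7582, (cx,cy)=(0.2326,0.9726)
member 5 (2-4): L=0.8390, (cx,cy)=(1.0000,0.0000)
member 6 (3-4): L=1.7632, (cx,cy)=(0.2439,-0.9698)
member 7 (3-5): L=0.8144, (cx,cy)=(0.9995,0.0319)
member 8 (4-5): L=1.7780, (cx,cy)=(0.2160,0.9764)
member 9 (4-6): L=0.8630, (cx,cy)=(1.0000,0.0000)
member 10 (5-6): L=1.8009, (cx,cy)=(0.2660,-0.9640)
solve A·x = −loads:
  F[0-1] = -386.1950 N (compression)
  F[0-2] = +393.9835 N (tension)
  F[1-2] = +379.8947 N (tension)
  F[1-3] = -196.0008 N (compression)
  F[2-3] = -379.1176 N (compression)
  F[2-4] = +573.6471 N (tension)
  F[3-4] = +371.0223 N (tension)
  F[3-5] = -374.8393 N (compression)
  F[4-5] = +778.6572 N (tension)
  F[4-6] = +206.4758 N (tension)
  F[5-6] = -776.2761 N (compression)
  Rx@0 = -289.4800 N
  Ry@0 = +371.7870 N
  Ry@6 = +748.3130 N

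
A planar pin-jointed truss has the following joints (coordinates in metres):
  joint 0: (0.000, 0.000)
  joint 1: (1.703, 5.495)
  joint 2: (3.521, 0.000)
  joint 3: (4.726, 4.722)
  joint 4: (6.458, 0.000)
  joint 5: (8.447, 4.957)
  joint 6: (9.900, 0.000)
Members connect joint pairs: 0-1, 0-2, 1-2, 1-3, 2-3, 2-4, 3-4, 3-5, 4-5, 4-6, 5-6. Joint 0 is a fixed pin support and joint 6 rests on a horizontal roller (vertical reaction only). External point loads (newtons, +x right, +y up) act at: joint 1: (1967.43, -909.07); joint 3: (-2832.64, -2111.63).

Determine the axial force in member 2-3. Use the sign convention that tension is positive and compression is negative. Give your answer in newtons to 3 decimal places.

-2116.176

N=7 nodes, M=11 members, R=3 reactions → 2N=14, M+R=14
member 0 (0-1): L=5.7528, (cx,cy)=(0.2960,0.9552)
member 1 (0-2): L=3.5210, (cx,cy)=(1.0000,0.0000)
member 2 (1-2): L=5.7879, (cx,cy)=(0.3141,-0.9494)
member 3 (1-3): L=3.1203, (cx,cy)=(0.9688,-0.2477)
member 4 (2-3): L=4.8733, (cx,cy)=(0.2473,0.9689)
member 5 (2-4): L=2.9370, (cx,cy)=(1.0000,0.0000)
member 6 (3-4): L=5.0296, (cx,cy)=(0.3444,-0.9388)
member 7 (3-5): L=3.7284, (cx,cy)=(0.9980,0.0630)
member 8 (4-5): L=5.3412, (cx,cy)=(0.3724,0.9281)
member 9 (4-6): L=3.4420, (cx,cy)=(1.0000,0.0000)
member 10 (5-6): L=5.1656, (cx,cy)=(0.2813,-0.9596)
solve A·x = −loads:
  F[0-1] = -2214.6051 N (compression)
  F[0-2] = -209.6262 N (compression)
  F[1-2] = +2159.7721 N (tension)
  F[1-3] = -3407.6256 N (compression)
  F[2-3] = -2116.1759 N (compression)
  F[2-4] = +992.0172 N (tension)
  F[3-4] = -1007.7242 N (compression)
  F[3-5] = -646.2825 N (compression)
  F[4-5] = +1019.4097 N (tension)
  F[4-6] = +265.3783 N (tension)
  F[5-6] = -943.4473 N (compression)
  Rx@0 = +865.2100 N
  Ry@0 = +2115.3453 N
  Ry@6 = +905.3547 N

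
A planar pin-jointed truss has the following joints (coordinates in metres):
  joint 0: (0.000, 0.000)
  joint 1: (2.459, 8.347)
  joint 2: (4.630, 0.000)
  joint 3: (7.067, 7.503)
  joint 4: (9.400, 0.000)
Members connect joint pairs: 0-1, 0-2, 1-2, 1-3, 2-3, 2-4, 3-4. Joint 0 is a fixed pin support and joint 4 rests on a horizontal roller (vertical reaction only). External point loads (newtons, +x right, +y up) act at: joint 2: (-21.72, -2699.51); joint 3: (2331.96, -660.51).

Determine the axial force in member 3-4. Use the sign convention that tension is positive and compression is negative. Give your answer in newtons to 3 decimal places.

-3861.735

N=5 nodes, M=7 members, R=3 reactions → 2N=10, M+R=10
member 0 (0-1): L=8.7017, (cx,cy)=(0.2826,0.9592)
member 1 (0-2): L=4.6300, (cx,cy)=(1.0000,0.0000)
member 2 (1-2): L=8.6247, (cx,cy)=(0.2517,-0.9678)
member 3 (1-3): L=4.6847, (cx,cy)=(0.9836,-0.1802)
member 4 (2-3): L=7.8889, (cx,cy)=(0.3089,0.9511)
member 5 (2-4): L=4.7700, (cx,cy)=(1.0000,0.0000)
member 6 (3-4): L=7.8573, (cx,cy)=(0.2969,-0.9549)
solve A·x = −loads:
  F[0-1] = +341.4783 N (tension)
  F[0-2] = +2213.7419 N (tension)
  F[1-2] = -374.5645 N (compression)
  F[1-3] = +193.9567 N (tension)
  F[2-3] = +3219.4817 N (tension)
  F[2-4] = +1146.6245 N (tension)
  F[3-4] = -3861.7345 N (compression)
  Rx@0 = -2310.2400 N
  Ry@0 = -327.5599 N
  Ry@4 = +3687.5799 N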